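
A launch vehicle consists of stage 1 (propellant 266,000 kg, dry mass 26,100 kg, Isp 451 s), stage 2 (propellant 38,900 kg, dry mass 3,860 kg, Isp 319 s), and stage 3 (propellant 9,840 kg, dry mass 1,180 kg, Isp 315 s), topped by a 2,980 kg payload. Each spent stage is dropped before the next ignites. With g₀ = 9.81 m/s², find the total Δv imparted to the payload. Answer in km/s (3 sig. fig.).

Ignition mass of stage 1 = 266,000+26,100 + 38,900+3,860 + 9,840+1,180 + 2,980 = 348,860 kg.
Stage 1: m₀ = 348,860 kg, m_f = 348,860 − 266,000 = 82,860 kg; Δv = 451×9.81×ln(4.21) = 4424.3×1.4375 ≈ 6360 m/s.
Stage 2: m₀ = 56,760 kg, m_f = 56,760 − 38,900 = 17,860 kg; Δv = 319×9.81×ln(3.178) = 3129.4×1.1563 ≈ 3618 m/s.
Stage 3: m₀ = 14,000 kg, m_f = 14,000 − 9,840 = 4,160 kg; Δv = 315×9.81×ln(3.365) = 3090.2×1.2135 ≈ 3750 m/s.
Total Δv = 6360 + 3618 + 3750 = 13728 m/s.

Δv ≈ 13.7 km/s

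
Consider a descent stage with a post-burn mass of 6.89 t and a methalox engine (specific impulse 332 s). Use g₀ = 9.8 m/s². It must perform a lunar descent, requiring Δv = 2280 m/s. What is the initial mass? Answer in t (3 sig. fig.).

v_e = Isp · g₀ = 332 × 9.8 = 3253.6 m/s.
m₀/m_f = exp(Δv / v_e) = exp(2280 / 3253.6) = exp(0.7008) = 2.0153.
m₀ = m_f × 2.0153 = 6.89 × 2.0153 = 13.8854 t.

initial mass ≈ 13.9 t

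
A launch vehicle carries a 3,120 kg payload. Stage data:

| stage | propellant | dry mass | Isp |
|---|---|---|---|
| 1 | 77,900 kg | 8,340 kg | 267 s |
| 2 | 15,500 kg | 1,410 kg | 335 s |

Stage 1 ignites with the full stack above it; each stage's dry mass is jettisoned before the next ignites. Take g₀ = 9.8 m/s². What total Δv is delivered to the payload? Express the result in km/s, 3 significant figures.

Δv ≈ 8.34 km/s

Ignition mass of stage 1 = 77,900+8,340 + 15,500+1,410 + 3,120 = 106,270 kg.
Stage 1: m₀ = 106,270 kg, m_f = 106,270 − 77,900 = 28,370 kg; Δv = 267×9.8×ln(3.746) = 2616.6×1.3207 ≈ 3456 m/s.
Stage 2: m₀ = 20,030 kg, m_f = 20,030 − 15,500 = 4,530 kg; Δv = 335×9.8×ln(4.422) = 3283.0×1.4865 ≈ 4880 m/s.
Total Δv = 3456 + 4880 = 8336 m/s.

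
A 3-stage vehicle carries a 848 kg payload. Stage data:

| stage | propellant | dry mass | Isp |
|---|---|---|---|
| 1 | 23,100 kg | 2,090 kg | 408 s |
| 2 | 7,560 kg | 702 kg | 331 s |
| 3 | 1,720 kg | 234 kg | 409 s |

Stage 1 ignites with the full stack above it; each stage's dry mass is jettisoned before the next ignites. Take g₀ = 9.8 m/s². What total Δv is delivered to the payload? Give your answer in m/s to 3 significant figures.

Ignition mass of stage 1 = 23,100+2,090 + 7,560+702 + 1,720+234 + 848 = 36,254 kg.
Stage 1: m₀ = 36,254 kg, m_f = 36,254 − 23,100 = 13,154 kg; Δv = 408×9.8×ln(2.756) = 3998.4×1.0138 ≈ 4054 m/s.
Stage 2: m₀ = 11,064 kg, m_f = 11,064 − 7,560 = 3,504 kg; Δv = 331×9.8×ln(3.158) = 3243.8×1.1498 ≈ 3730 m/s.
Stage 3: m₀ = 2,802 kg, m_f = 2,802 − 1,720 = 1,082 kg; Δv = 409×9.8×ln(2.59) = 4008.2×0.9515 ≈ 3814 m/s.
Total Δv = 4054 + 3730 + 3814 = 11598 m/s.

Δv ≈ 11600 m/s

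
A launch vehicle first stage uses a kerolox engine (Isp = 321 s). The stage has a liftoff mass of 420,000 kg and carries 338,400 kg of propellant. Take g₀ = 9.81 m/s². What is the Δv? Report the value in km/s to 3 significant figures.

Δv ≈ 5.16 km/s

v_e = Isp · g₀ = 321 × 9.81 = 3149.0 m/s.
m_f = m₀ − m_prop = 420,000 − 338,400 = 81,600 kg.
From the ideal rocket equation, Δv = v_e · ln(m₀/m_f) = 3149.0 × ln(5.147) = 3149.0 × 1.6384 ≈ 5159.4 m/s.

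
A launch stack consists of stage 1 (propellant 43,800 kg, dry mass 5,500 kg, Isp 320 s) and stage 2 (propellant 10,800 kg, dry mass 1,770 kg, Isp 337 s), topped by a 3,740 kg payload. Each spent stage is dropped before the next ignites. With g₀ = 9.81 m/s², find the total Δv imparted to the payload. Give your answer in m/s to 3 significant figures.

Δv ≈ 7050 m/s

Ignition mass of stage 1 = 43,800+5,500 + 10,800+1,770 + 3,740 = 65,610 kg.
Stage 1: m₀ = 65,610 kg, m_f = 65,610 − 43,800 = 21,810 kg; Δv = 320×9.81×ln(3.008) = 3139.2×1.1014 ≈ 3457 m/s.
Stage 2: m₀ = 16,310 kg, m_f = 16,310 − 10,800 = 5,510 kg; Δv = 337×9.81×ln(2.96) = 3306.0×1.0852 ≈ 3588 m/s.
Total Δv = 3457 + 3588 = 7045 m/s.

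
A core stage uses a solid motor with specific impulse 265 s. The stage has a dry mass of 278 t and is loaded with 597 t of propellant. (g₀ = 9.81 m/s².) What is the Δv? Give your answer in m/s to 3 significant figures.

Δv ≈ 2980 m/s

v_e = Isp · g₀ = 265 × 9.81 = 2599.7 m/s.
m₀ = m_dry + m_prop = 278 + 597 = 875 t.
By the Tsiolkovsky rocket equation, Δv = v_e · ln(m₀/m_f) = 2599.7 × ln(3.147) = 2599.7 × 1.1466 ≈ 2980.8 m/s.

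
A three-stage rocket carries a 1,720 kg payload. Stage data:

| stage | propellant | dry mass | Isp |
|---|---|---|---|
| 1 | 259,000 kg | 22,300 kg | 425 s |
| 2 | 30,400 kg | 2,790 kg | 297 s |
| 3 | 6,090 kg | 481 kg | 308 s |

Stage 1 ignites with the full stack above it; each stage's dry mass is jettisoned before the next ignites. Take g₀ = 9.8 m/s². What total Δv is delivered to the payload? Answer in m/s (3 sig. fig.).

Ignition mass of stage 1 = 259,000+22,300 + 30,400+2,790 + 6,090+481 + 1,720 = 322,781 kg.
Stage 1: m₀ = 322,781 kg, m_f = 322,781 − 259,000 = 63,781 kg; Δv = 425×9.8×ln(5.061) = 4165.0×1.6215 ≈ 6754 m/s.
Stage 2: m₀ = 41,481 kg, m_f = 41,481 − 30,400 = 11,081 kg; Δv = 297×9.8×ln(3.743) = 2910.6×1.3200 ≈ 3842 m/s.
Stage 3: m₀ = 8,291 kg, m_f = 8,291 − 6,090 = 2,201 kg; Δv = 308×9.8×ln(3.767) = 3018.4×1.3263 ≈ 4003 m/s.
Total Δv = 6754 + 3842 + 4003 = 14599 m/s.

Δv ≈ 14600 m/s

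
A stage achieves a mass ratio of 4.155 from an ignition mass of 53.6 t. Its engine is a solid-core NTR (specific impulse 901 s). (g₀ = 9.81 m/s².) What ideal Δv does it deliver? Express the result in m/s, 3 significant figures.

Δv ≈ 12600 m/s

v_e = Isp · g₀ = 901 × 9.81 = 8838.8 m/s.
Using Δv = v_e ln(m₀/m_f): Δv = v_e · ln(4.155) = 8838.8 × 1.4243 ≈ 12589.2 m/s.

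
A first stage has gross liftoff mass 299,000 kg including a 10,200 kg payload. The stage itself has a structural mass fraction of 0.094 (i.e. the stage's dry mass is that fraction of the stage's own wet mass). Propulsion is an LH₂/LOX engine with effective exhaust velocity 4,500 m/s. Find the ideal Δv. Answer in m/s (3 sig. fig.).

Δv ≈ 9360 m/s

Stage wet mass = m₀ − payload = 299,000 − 10,200 = 288,800 kg.
Stage dry mass = ε × stage wet mass = 0.094 × 288,800 = 27,147.2 kg.
Burnout mass m_f = stage dry + payload = 27,147.2 + 10,200 = 37,347.2 kg.
Rocket equation: Δv = v_e · ln(299,000/37,347.2) = 4500.0 × ln(8.006) = 4500.0 × 2.0802 ≈ 9361 m/s.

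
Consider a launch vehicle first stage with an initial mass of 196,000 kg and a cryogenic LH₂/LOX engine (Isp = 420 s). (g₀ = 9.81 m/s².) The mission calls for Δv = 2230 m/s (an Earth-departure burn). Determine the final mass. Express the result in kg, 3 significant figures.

final mass ≈ 114000 kg

v_e = Isp · g₀ = 420 × 9.81 = 4120.2 m/s.
m₀/m_f = exp(Δv / v_e) = exp(2230 / 4120.2) = exp(0.5412) = 1.7181.
m_f = m₀ / 1.7181 = 196,000 / 1.7181 = 114,080 kg.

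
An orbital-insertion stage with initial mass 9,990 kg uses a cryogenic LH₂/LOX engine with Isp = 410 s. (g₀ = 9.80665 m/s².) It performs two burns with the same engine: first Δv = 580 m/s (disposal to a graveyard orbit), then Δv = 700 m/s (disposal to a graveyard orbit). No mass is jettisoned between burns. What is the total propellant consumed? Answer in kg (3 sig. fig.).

total propellant consumed ≈ 2720 kg

v_e = Isp · g₀ = 410 × 9.80665 = 4020.7 m/s.
After the first burn: m = 9990 × exp(−580/4020.7) = 9990 × 0.86567 = 8,648.04 kg.
After the second burn: m = 8,648.04 × exp(−700/4020.7) = 8,648.04 × 0.84021 = 7,266.17 kg.
Total propellant = m₀ − m_final = 9990 − 7,266.17 = 2,723.83 kg.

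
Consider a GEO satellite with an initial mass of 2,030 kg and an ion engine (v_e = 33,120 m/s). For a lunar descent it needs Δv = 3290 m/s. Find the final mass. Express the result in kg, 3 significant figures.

m₀/m_f = exp(Δv / v_e) = exp(3290 / 33120.0) = exp(0.0993) = 1.1044.
m_f = m₀ / 1.1044 = 2,030 / 1.1044 = 1,838.1 kg.

final mass ≈ 1840 kg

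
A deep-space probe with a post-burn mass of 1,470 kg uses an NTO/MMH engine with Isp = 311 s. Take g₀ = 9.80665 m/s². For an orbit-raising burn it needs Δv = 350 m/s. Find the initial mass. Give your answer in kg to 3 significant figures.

initial mass ≈ 1650 kg

v_e = Isp · g₀ = 311 × 9.80665 = 3049.9 m/s.
Using Δv = v_e ln(m₀/m_f): m₀/m_f = exp(Δv / v_e) = exp(350 / 3049.9) = exp(0.1148) = 1.1216.
m₀ = m_f × 1.1216 = 1,470 × 1.1216 = 1,648.75 kg.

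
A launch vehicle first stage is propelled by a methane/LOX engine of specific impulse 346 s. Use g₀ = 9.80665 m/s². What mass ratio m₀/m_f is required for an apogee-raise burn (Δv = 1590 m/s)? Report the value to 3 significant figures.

mass ratio ≈ 1.60

v_e = Isp · g₀ = 346 × 9.80665 = 3393.1 m/s.
m₀/m_f = exp(Δv / v_e) = exp(1590 / 3393.1) = exp(0.4686) = 1.5978.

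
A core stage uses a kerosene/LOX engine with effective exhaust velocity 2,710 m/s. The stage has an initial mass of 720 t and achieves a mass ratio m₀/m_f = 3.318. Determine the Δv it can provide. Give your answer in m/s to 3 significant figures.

Δv ≈ 3250 m/s

Using Δv = v_e ln(m₀/m_f): Δv = v_e · ln(3.318) = 2710.0 × 1.1994 ≈ 3250.3 m/s.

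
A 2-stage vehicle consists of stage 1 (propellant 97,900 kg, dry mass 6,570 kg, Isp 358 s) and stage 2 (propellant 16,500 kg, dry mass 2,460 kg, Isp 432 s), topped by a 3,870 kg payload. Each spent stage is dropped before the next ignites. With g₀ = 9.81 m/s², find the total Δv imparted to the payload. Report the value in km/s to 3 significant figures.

Δv ≈ 10.6 km/s

Ignition mass of stage 1 = 97,900+6,570 + 16,500+2,460 + 3,870 = 127,300 kg.
Stage 1: m₀ = 127,300 kg, m_f = 127,300 − 97,900 = 29,400 kg; Δv = 358×9.81×ln(4.33) = 3512.0×1.4656 ≈ 5147 m/s.
Stage 2: m₀ = 22,830 kg, m_f = 22,830 − 16,500 = 6,330 kg; Δv = 432×9.81×ln(3.607) = 4237.9×1.2828 ≈ 5436 m/s.
Total Δv = 5147 + 5436 = 10583 m/s.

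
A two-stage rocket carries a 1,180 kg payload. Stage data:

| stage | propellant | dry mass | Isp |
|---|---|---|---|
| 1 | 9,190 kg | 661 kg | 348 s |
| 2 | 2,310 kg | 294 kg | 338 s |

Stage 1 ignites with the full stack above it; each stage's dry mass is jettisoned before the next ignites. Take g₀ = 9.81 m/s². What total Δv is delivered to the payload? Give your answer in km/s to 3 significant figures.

Ignition mass of stage 1 = 9,190+661 + 2,310+294 + 1,180 = 13,635 kg.
Stage 1: m₀ = 13,635 kg, m_f = 13,635 − 9,190 = 4,445 kg; Δv = 348×9.81×ln(3.067) = 3413.9×1.1209 ≈ 3826 m/s.
Stage 2: m₀ = 3,784 kg, m_f = 3,784 − 2,310 = 1,474 kg; Δv = 338×9.81×ln(2.567) = 3315.8×0.9428 ≈ 3126 m/s.
Total Δv = 3826 + 3126 = 6952 m/s.

Δv ≈ 6.95 km/s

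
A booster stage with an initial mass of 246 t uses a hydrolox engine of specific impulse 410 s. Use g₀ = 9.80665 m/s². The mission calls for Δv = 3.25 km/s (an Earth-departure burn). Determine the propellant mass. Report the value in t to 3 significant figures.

propellant mass ≈ 136 t

v_e = Isp · g₀ = 410 × 9.80665 = 4020.7 m/s.
From the ideal rocket equation, m₀/m_f = exp(Δv / v_e) = exp(3250 / 4020.7) = exp(0.8083) = 2.2441.
m_f = 246 / 2.2441 = 109.621 t, so propellant = m₀ − m_f = 246 − 109.621 = 136.379 t.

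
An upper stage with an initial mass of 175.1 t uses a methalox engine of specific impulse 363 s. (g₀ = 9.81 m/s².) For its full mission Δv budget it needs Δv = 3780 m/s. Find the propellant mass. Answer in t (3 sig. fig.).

v_e = Isp · g₀ = 363 × 9.81 = 3561.0 m/s.
From the ideal rocket equation, m₀/m_f = exp(Δv / v_e) = exp(3780 / 3561.0) = exp(1.0615) = 2.8907.
m_f = 175.1 / 2.8907 = 60.5736 t, so propellant = m₀ − m_f = 175.1 − 60.5736 = 114.5264 t.

propellant mass ≈ 115 t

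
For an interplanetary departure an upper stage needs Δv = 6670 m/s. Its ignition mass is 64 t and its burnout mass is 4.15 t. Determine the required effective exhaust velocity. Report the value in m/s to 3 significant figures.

v_e ≈ 2440 m/s

ln(m₀/m_f) = ln(64000/4150) = ln(15.42) = 2.7358.
By the Tsiolkovsky rocket equation, v_e = Δv / ln(m₀/m_f) = 6670 / 2.7358 = 2438.1 m/s.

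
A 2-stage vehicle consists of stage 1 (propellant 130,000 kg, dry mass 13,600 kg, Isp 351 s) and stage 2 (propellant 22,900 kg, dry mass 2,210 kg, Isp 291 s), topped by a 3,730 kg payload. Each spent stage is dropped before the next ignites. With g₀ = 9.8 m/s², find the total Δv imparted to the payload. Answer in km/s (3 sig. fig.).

Ignition mass of stage 1 = 130,000+13,600 + 22,900+2,210 + 3,730 = 172,440 kg.
Stage 1: m₀ = 172,440 kg, m_f = 172,440 − 130,000 = 42,440 kg; Δv = 351×9.8×ln(4.063) = 3439.8×1.4020 ≈ 4822 m/s.
Stage 2: m₀ = 28,840 kg, m_f = 28,840 − 22,900 = 5,940 kg; Δv = 291×9.8×ln(4.855) = 2851.8×1.5801 ≈ 4506 m/s.
Total Δv = 4822 + 4506 = 9328 m/s.

Δv ≈ 9.33 km/s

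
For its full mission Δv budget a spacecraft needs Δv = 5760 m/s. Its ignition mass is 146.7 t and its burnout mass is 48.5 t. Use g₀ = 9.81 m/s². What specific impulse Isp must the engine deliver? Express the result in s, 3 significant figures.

Isp ≈ 530 s

ln(m₀/m_f) = ln(146700/48500) = ln(3.025) = 1.1068.
v_e = Δv / ln(m₀/m_f) = 5760 / 1.1068 = 5204.1 m/s.
Isp = v_e / g₀ = 5204.1 / 9.81 = 530.5 s.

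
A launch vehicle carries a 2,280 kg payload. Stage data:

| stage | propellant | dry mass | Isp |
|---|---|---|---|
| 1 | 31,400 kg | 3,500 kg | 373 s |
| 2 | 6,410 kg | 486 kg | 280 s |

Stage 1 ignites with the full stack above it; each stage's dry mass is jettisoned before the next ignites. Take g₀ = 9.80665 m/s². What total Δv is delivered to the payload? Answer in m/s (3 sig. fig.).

Δv ≈ 7850 m/s

Ignition mass of stage 1 = 31,400+3,500 + 6,410+486 + 2,280 = 44,076 kg.
Stage 1: m₀ = 44,076 kg, m_f = 44,076 − 31,400 = 12,676 kg; Δv = 373×9.80665×ln(3.477) = 3657.9×1.2462 ≈ 4558 m/s.
Stage 2: m₀ = 9,176 kg, m_f = 9,176 − 6,410 = 2,766 kg; Δv = 280×9.80665×ln(3.317) = 2745.9×1.1992 ≈ 3293 m/s.
Total Δv = 4558 + 3293 = 7851 m/s.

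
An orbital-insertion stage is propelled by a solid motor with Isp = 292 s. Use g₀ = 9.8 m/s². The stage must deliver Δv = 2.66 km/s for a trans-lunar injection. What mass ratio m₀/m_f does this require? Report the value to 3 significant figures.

mass ratio ≈ 2.53

v_e = Isp · g₀ = 292 × 9.8 = 2861.6 m/s.
By the Tsiolkovsky rocket equation, m₀/m_f = exp(Δv / v_e) = exp(2660 / 2861.6) = exp(0.9295) = 2.5334.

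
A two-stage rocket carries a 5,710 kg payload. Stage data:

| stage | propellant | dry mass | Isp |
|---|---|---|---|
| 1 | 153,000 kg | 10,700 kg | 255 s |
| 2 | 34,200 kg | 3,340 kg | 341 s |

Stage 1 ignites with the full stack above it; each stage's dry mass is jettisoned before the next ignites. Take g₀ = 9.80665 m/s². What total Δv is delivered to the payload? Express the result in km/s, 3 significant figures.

Ignition mass of stage 1 = 153,000+10,700 + 34,200+3,340 + 5,710 = 206,950 kg.
Stage 1: m₀ = 206,950 kg, m_f = 206,950 − 153,000 = 53,950 kg; Δv = 255×9.80665×ln(3.836) = 2500.7×1.3444 ≈ 3362 m/s.
Stage 2: m₀ = 43,250 kg, m_f = 43,250 − 34,200 = 9,050 kg; Δv = 341×9.80665×ln(4.779) = 3344.1×1.5642 ≈ 5231 m/s.
Total Δv = 3362 + 5231 = 8593 m/s.

Δv ≈ 8.59 km/s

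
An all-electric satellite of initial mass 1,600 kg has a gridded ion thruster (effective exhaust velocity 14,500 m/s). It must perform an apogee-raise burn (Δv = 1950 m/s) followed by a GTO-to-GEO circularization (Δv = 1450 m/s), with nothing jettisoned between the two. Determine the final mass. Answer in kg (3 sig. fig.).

final mass ≈ 1270 kg

After the first burn: m = 1600 × exp(−1950/14500.0) = 1600 × 0.87417 = 1,398.67 kg.
After the second burn: m = 1,398.67 × exp(−1450/14500.0) = 1,398.67 × 0.90484 = 1,265.57 kg.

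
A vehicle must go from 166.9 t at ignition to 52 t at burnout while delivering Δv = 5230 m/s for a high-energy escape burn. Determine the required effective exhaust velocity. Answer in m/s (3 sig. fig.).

ln(m₀/m_f) = ln(166900/52000) = ln(3.21) = 1.1662.
From the ideal rocket equation, v_e = Δv / ln(m₀/m_f) = 5230 / 1.1662 = 4484.8 m/s.

v_e ≈ 4480 m/s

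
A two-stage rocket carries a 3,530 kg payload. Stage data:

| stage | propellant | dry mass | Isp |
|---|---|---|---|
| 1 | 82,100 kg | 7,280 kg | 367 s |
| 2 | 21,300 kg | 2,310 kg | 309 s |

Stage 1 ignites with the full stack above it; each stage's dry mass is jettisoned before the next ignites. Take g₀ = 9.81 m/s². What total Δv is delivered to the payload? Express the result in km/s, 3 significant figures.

Ignition mass of stage 1 = 82,100+7,280 + 21,300+2,310 + 3,530 = 116,520 kg.
Stage 1: m₀ = 116,520 kg, m_f = 116,520 − 82,100 = 34,420 kg; Δv = 367×9.81×ln(3.385) = 3600.3×1.2194 ≈ 4390 m/s.
Stage 2: m₀ = 27,140 kg, m_f = 27,140 − 21,300 = 5,840 kg; Δv = 309×9.81×ln(4.647) = 3031.3×1.5363 ≈ 4657 m/s.
Total Δv = 4390 + 4657 = 9047 m/s.

Δv ≈ 9.05 km/s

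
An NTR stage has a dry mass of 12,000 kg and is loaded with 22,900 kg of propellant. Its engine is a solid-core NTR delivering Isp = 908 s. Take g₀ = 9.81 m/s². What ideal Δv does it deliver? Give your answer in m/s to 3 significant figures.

v_e = Isp · g₀ = 908 × 9.81 = 8907.5 m/s.
m₀ = m_dry + m_prop = 12,000 + 22,900 = 34,900 kg.
Δv = v_e · ln(m₀/m_f) = 8907.5 × ln(2.908) = 8907.5 × 1.0676 ≈ 9509.4 m/s.

Δv ≈ 9510 m/s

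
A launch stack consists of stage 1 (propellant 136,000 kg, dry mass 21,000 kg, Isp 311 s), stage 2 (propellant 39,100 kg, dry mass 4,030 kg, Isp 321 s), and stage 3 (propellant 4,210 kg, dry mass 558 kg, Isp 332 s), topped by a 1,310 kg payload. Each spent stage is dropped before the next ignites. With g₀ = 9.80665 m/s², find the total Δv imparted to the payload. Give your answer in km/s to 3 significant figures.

Δv ≈ 12.1 km/s

Ignition mass of stage 1 = 136,000+21,000 + 39,100+4,030 + 4,210+558 + 1,310 = 206,208 kg.
Stage 1: m₀ = 206,208 kg, m_f = 206,208 − 136,000 = 70,208 kg; Δv = 311×9.80665×ln(2.937) = 3049.9×1.0774 ≈ 3286 m/s.
Stage 2: m₀ = 49,208 kg, m_f = 49,208 − 39,100 = 10,108 kg; Δv = 321×9.80665×ln(4.868) = 3147.9×1.5827 ≈ 4982 m/s.
Stage 3: m₀ = 6,078 kg, m_f = 6,078 − 4,210 = 1,868 kg; Δv = 332×9.80665×ln(3.254) = 3255.8×1.1798 ≈ 3841 m/s.
Total Δv = 3286 + 4982 + 3841 = 12109 m/s.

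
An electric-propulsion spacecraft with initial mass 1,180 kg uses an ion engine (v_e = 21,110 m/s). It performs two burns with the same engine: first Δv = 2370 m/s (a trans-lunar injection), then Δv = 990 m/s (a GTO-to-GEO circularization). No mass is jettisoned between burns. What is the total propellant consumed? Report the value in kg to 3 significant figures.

After the first burn: m = 1180 × exp(−2370/21110.0) = 1180 × 0.89380 = 1,054.68 kg.
After the second burn: m = 1,054.68 × exp(−990/21110.0) = 1,054.68 × 0.95419 = 1,006.37 kg.
Total propellant = m₀ − m_final = 1180 − 1,006.37 = 173.63 kg.

total propellant consumed ≈ 174 kg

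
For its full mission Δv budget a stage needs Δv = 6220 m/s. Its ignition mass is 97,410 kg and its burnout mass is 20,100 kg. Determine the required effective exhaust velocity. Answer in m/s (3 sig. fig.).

v_e ≈ 3940 m/s

ln(m₀/m_f) = ln(97410/20100) = ln(4.846) = 1.5782.
By the Tsiolkovsky rocket equation, v_e = Δv / ln(m₀/m_f) = 6220 / 1.5782 = 3941.2 m/s.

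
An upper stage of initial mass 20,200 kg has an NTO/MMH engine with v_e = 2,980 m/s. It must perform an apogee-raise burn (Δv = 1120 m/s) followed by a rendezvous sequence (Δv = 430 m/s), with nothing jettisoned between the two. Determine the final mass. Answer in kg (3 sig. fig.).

After the first burn: m = 20200 × exp(−1120/2980.0) = 20200 × 0.68671 = 13,871.5 kg.
After the second burn: m = 13,871.5 × exp(−430/2980.0) = 13,871.5 × 0.86563 = 12,007.6 kg.

final mass ≈ 12000 kg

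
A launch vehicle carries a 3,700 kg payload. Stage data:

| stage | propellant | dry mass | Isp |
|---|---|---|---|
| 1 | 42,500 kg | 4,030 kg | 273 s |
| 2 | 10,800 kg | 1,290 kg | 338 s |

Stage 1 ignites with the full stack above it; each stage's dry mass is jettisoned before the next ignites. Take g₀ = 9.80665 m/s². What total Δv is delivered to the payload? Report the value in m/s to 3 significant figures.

Ignition mass of stage 1 = 42,500+4,030 + 10,800+1,290 + 3,700 = 62,320 kg.
Stage 1: m₀ = 62,320 kg, m_f = 62,320 − 42,500 = 19,820 kg; Δv = 273×9.80665×ln(3.144) = 2677.2×1.1456 ≈ 3067 m/s.
Stage 2: m₀ = 15,790 kg, m_f = 15,790 − 10,800 = 4,990 kg; Δv = 338×9.80665×ln(3.164) = 3314.6×1.1519 ≈ 3818 m/s.
Total Δv = 3067 + 3818 = 6885 m/s.

Δv ≈ 6890 m/s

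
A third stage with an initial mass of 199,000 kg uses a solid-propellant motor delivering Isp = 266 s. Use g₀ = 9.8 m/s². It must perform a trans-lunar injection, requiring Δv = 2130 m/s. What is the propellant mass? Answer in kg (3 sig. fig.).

propellant mass ≈ 111000 kg

v_e = Isp · g₀ = 266 × 9.8 = 2606.8 m/s.
m₀/m_f = exp(Δv / v_e) = exp(2130 / 2606.8) = exp(0.8171) = 2.2639.
m_f = 199,000 / 2.2639 = 87,901.4 kg, so propellant = m₀ − m_f = 199,000 − 87,901.4 = 111,098.6 kg.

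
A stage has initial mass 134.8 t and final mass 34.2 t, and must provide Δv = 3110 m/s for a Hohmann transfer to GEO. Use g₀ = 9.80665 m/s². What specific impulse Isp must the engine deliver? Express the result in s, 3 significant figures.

Isp ≈ 231 s

ln(m₀/m_f) = ln(134800/34200) = ln(3.942) = 1.3716.
By the Tsiolkovsky rocket equation, v_e = Δv / ln(m₀/m_f) = 3110 / 1.3716 = 2267.5 m/s.
Isp = v_e / g₀ = 2267.5 / 9.80665 = 231.2 s.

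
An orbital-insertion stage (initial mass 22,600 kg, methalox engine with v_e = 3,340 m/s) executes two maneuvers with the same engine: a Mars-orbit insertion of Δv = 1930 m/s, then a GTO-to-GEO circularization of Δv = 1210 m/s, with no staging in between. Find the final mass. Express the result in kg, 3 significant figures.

After the first burn: m = 22600 × exp(−1930/3340.0) = 22600 × 0.56111 = 12,681.1 kg.
After the second burn: m = 12,681.1 × exp(−1210/3340.0) = 12,681.1 × 0.69609 = 8,827.19 kg.

final mass ≈ 8830 kg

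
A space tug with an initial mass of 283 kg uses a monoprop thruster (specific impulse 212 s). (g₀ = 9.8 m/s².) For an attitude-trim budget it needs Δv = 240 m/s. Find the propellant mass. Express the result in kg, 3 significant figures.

propellant mass ≈ 30.9 kg

v_e = Isp · g₀ = 212 × 9.8 = 2077.6 m/s.
m₀/m_f = exp(Δv / v_e) = exp(240 / 2077.6) = exp(0.1155) = 1.1225.
m_f = 283 / 1.1225 = 252.116 kg, so propellant = m₀ − m_f = 283 − 252.116 = 30.884 kg.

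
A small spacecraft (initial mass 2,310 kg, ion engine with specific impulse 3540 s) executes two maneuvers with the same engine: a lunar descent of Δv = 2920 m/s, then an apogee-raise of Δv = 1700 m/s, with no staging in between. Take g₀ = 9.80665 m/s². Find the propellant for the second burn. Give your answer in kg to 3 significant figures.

propellant for the second burn ≈ 101 kg

v_e = Isp · g₀ = 3540 × 9.80665 = 34715.5 m/s.
After the first burn: m = 2310 × exp(−2920/34715.5) = 2310 × 0.91933 = 2,123.65 kg.
After the second burn: m = 2,123.65 × exp(−1700/34715.5) = 2,123.65 × 0.95221 = 2,022.16 kg.
Second-burn propellant = 2,123.65 − 2,022.16 = 101.49 kg.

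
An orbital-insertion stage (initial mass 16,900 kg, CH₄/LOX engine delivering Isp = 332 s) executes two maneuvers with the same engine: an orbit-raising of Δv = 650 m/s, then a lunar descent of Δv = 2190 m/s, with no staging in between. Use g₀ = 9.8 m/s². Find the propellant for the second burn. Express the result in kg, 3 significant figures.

v_e = Isp · g₀ = 332 × 9.8 = 3253.6 m/s.
After the first burn: m = 16900 × exp(−650/3253.6) = 16900 × 0.81891 = 13,839.6 kg.
After the second burn: m = 13,839.6 × exp(−2190/3253.6) = 13,839.6 × 0.51012 = 7,059.86 kg.
Second-burn propellant = 13,839.6 − 7,059.86 = 6,779.74 kg.

propellant for the second burn ≈ 6780 kg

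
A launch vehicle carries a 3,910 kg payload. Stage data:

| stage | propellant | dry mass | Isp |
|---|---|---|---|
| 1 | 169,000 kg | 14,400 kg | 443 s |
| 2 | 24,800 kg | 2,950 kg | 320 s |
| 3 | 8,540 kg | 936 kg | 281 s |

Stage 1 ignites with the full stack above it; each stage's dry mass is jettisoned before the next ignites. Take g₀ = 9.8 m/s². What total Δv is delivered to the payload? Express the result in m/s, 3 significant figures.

Ignition mass of stage 1 = 169,000+14,400 + 24,800+2,950 + 8,540+936 + 3,910 = 224,536 kg.
Stage 1: m₀ = 224,536 kg, m_f = 224,536 − 169,000 = 55,536 kg; Δv = 443×9.8×ln(4.043) = 4341.4×1.3970 ≈ 6065 m/s.
Stage 2: m₀ = 41,136 kg, m_f = 41,136 − 24,800 = 16,336 kg; Δv = 320×9.8×ln(2.518) = 3136.0×0.9235 ≈ 2896 m/s.
Stage 3: m₀ = 13,386 kg, m_f = 13,386 − 8,540 = 4,846 kg; Δv = 281×9.8×ln(2.762) = 2753.8×1.0161 ≈ 2798 m/s.
Total Δv = 6065 + 2896 + 2798 = 11759 m/s.

Δv ≈ 11800 m/s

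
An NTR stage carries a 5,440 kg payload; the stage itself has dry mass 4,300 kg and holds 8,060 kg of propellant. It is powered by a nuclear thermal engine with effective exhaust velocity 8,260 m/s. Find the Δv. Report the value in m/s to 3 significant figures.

m₀ = payload + dry + propellant = 5,440 + 4,300 + 8,060 = 17,800 kg.
m_f = payload + dry = 5,440 + 4,300 = 9,740 kg.
Δv = v_e · ln(m₀/m_f) = 8260.0 × ln(1.828) = 8260.0 × 0.6030 ≈ 4980.4 m/s.

Δv ≈ 4980 m/s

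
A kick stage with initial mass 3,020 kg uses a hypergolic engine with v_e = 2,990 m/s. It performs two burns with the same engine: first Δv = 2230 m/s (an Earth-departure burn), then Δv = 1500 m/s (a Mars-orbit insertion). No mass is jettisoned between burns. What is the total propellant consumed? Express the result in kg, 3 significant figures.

total propellant consumed ≈ 2150 kg

After the first burn: m = 3020 × exp(−2230/2990.0) = 3020 × 0.47435 = 1,432.54 kg.
After the second burn: m = 1,432.54 × exp(−1500/2990.0) = 1,432.54 × 0.60552 = 867.432 kg.
Total propellant = m₀ − m_final = 3020 − 867.432 = 2,152.568 kg.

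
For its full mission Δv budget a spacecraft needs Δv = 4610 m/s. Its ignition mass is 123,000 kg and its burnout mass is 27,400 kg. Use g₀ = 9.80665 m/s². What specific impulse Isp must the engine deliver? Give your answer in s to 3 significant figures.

Isp ≈ 313 s

ln(m₀/m_f) = ln(123000/27400) = ln(4.489) = 1.5016.
Using Δv = v_e ln(m₀/m_f): v_e = Δv / ln(m₀/m_f) = 4610 / 1.5016 = 3070.0 m/s.
Isp = v_e / g₀ = 3070.0 / 9.80665 = 313.1 s.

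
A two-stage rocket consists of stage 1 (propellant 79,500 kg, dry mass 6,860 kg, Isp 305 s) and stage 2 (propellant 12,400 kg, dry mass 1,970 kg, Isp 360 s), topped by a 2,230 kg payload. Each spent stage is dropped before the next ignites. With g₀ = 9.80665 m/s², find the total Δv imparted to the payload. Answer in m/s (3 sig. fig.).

Δv ≈ 9280 m/s

Ignition mass of stage 1 = 79,500+6,860 + 12,400+1,970 + 2,230 = 102,960 kg.
Stage 1: m₀ = 102,960 kg, m_f = 102,960 − 79,500 = 23,460 kg; Δv = 305×9.80665×ln(4.389) = 2991.0×1.4790 ≈ 4424 m/s.
Stage 2: m₀ = 16,600 kg, m_f = 16,600 − 12,400 = 4,200 kg; Δv = 360×9.80665×ln(3.952) = 3530.4×1.3743 ≈ 4852 m/s.
Total Δv = 4424 + 4852 = 9276 m/s.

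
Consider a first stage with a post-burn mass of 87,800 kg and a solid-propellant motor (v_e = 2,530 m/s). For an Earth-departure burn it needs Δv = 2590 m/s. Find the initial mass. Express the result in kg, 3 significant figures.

initial mass ≈ 244000 kg

Rocket equation: m₀/m_f = exp(Δv / v_e) = exp(2590 / 2530.0) = exp(1.0237) = 2.7835.
m₀ = m_f × 2.7835 = 87,800 × 2.7835 = 244,391 kg.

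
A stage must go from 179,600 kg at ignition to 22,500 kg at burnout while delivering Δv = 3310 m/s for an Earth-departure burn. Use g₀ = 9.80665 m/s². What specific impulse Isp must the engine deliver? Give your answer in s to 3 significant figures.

Isp ≈ 162 s

ln(m₀/m_f) = ln(179600/22500) = ln(7.982) = 2.0772.
v_e = Δv / ln(m₀/m_f) = 3310 / 2.0772 = 1593.5 m/s.
Isp = v_e / g₀ = 1593.5 / 9.80665 = 162.5 s.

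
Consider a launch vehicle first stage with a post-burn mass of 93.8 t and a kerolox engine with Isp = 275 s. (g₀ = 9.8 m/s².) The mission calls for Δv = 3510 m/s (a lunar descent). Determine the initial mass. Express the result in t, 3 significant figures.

initial mass ≈ 345 t

v_e = Isp · g₀ = 275 × 9.8 = 2695.0 m/s.
Using Δv = v_e ln(m₀/m_f): m₀/m_f = exp(Δv / v_e) = exp(3510 / 2695.0) = exp(1.3024) = 3.6782.
m₀ = m_f × 3.6782 = 93.8 × 3.6782 = 345.015 t.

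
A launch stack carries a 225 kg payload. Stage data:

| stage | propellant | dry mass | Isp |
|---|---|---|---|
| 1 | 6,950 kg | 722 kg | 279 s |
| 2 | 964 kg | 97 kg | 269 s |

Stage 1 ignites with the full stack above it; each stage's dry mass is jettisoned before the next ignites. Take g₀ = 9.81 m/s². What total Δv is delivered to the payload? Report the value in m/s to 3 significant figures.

Ignition mass of stage 1 = 6,950+722 + 964+97 + 225 = 8,958 kg.
Stage 1: m₀ = 8,958 kg, m_f = 8,958 − 6,950 = 2,008 kg; Δv = 279×9.81×ln(4.461) = 2737.0×1.4954 ≈ 4093 m/s.
Stage 2: m₀ = 1,286 kg, m_f = 1,286 − 964 = 322 kg; Δv = 269×9.81×ln(3.994) = 2638.9×1.3847 ≈ 3654 m/s.
Total Δv = 4093 + 3654 = 7747 m/s.

Δv ≈ 7750 m/s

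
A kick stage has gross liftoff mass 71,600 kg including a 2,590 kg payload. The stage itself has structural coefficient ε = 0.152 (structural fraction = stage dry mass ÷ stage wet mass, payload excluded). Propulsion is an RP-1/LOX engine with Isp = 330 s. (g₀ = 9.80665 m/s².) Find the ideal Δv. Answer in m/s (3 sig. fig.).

Δv ≈ 5500 m/s

Stage wet mass = m₀ − payload = 71,600 − 2,590 = 69,010 kg.
Stage dry mass = ε × stage wet mass = 0.152 × 69,010 = 10,489.5 kg.
Burnout mass m_f = stage dry + payload = 10,489.5 + 2,590 = 13,079.5 kg.
v_e = Isp · g₀ = 330 × 9.80665 = 3236.2 m/s.
From the ideal rocket equation, Δv = v_e · ln(71,600/13,079.5) = 3236.2 × ln(5.474) = 3236.2 × 1.7000 ≈ 5502 m/s.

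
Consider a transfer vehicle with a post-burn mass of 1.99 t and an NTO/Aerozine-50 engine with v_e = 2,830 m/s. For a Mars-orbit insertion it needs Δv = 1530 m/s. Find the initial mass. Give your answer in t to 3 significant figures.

initial mass ≈ 3.42 t

m₀/m_f = exp(Δv / v_e) = exp(1530 / 2830.0) = exp(0.5406) = 1.7171.
m₀ = m_f × 1.7171 = 1.99 × 1.7171 = 3.41703 t.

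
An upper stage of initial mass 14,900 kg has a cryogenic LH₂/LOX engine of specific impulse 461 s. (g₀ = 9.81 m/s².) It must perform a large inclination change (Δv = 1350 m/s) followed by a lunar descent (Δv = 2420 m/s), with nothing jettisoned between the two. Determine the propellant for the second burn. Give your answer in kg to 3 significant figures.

v_e = Isp · g₀ = 461 × 9.81 = 4522.4 m/s.
After the first burn: m = 14900 × exp(−1350/4522.4) = 14900 × 0.74192 = 11,054.6 kg.
After the second burn: m = 11,054.6 × exp(−2420/4522.4) = 11,054.6 × 0.58560 = 6,473.57 kg.
Second-burn propellant = 11,054.6 − 6,473.57 = 4,581.03 kg.

propellant for the second burn ≈ 4580 kg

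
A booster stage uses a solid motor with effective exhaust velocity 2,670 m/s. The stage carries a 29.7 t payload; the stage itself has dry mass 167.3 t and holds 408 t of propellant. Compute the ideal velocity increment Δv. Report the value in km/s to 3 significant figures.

Δv ≈ 3.00 km/s

m₀ = payload + dry + propellant = 29.7 + 167.3 + 408 = 605 t.
m_f = payload + dry = 29.7 + 167.3 = 197 t.
Δv = v_e · ln(m₀/m_f) = 2670.0 × ln(3.071) = 2670.0 × 1.1220 ≈ 2995.8 m/s.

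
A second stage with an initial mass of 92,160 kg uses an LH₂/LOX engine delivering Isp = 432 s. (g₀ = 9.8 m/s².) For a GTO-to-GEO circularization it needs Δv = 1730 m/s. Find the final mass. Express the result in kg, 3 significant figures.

final mass ≈ 61200 kg

v_e = Isp · g₀ = 432 × 9.8 = 4233.6 m/s.
m₀/m_f = exp(Δv / v_e) = exp(1730 / 4233.6) = exp(0.4086) = 1.5048.
m_f = m₀ / 1.5048 = 92,160 / 1.5048 = 61,244 kg.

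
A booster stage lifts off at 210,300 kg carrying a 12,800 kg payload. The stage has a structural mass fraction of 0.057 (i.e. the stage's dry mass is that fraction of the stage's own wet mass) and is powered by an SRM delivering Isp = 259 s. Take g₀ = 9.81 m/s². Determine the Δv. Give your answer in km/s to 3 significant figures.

Δv ≈ 5.51 km/s

Stage wet mass = m₀ − payload = 210,300 − 12,800 = 197,500 kg.
Stage dry mass = ε × stage wet mass = 0.057 × 197,500 = 11,257.5 kg.
Burnout mass m_f = stage dry + payload = 11,257.5 + 12,800 = 24,057.5 kg.
v_e = Isp · g₀ = 259 × 9.81 = 2540.8 m/s.
Δv = v_e · ln(210,300/24,057.5) = 2540.8 × ln(8.742) = 2540.8 × 2.1681 ≈ 5509 m/s.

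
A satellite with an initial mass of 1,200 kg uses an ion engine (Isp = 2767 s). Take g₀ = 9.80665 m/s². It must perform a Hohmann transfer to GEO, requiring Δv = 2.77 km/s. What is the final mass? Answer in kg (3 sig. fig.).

v_e = Isp · g₀ = 2767 × 9.80665 = 27135.0 m/s.
By the Tsiolkovsky rocket equation, m₀/m_f = exp(Δv / v_e) = exp(2770 / 27135.0) = exp(0.1021) = 1.1075.
m_f = m₀ / 1.1075 = 1,200 / 1.1075 = 1,083.52 kg.

final mass ≈ 1080 kg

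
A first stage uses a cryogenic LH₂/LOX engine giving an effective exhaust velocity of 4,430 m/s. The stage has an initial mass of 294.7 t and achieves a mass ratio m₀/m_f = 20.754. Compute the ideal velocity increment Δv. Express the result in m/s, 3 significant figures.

Δv = v_e · ln(20.754) = 4430.0 × 3.0327 ≈ 13435.0 m/s.

Δv ≈ 13400 m/s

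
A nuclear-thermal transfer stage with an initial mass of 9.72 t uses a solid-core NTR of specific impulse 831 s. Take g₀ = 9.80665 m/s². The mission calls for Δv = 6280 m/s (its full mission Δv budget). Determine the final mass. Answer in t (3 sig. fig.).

v_e = Isp · g₀ = 831 × 9.80665 = 8149.3 m/s.
Using Δv = v_e ln(m₀/m_f): m₀/m_f = exp(Δv / v_e) = exp(6280 / 8149.3) = exp(0.7706) = 2.1611.
m_f = m₀ / 2.1611 = 9.72 / 2.1611 = 4.49771 t.

final mass ≈ 4.50 t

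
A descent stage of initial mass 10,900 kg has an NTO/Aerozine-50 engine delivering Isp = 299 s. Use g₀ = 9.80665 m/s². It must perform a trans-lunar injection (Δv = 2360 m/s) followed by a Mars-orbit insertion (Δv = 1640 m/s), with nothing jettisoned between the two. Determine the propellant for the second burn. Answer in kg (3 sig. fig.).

v_e = Isp · g₀ = 299 × 9.80665 = 2932.2 m/s.
After the first burn: m = 10900 × exp(−2360/2932.2) = 10900 × 0.44715 = 4,873.94 kg.
After the second burn: m = 4,873.94 × exp(−1640/2932.2) = 4,873.94 × 0.57160 = 2,785.94 kg.
Second-burn propellant = 4,873.94 − 2,785.94 = 2,088 kg.

propellant for the second burn ≈ 2090 kg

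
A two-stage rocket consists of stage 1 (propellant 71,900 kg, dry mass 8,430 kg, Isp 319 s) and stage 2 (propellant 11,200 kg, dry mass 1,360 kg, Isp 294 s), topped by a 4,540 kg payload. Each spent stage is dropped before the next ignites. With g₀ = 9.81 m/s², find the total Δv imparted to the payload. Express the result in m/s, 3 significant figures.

Ignition mass of stage 1 = 71,900+8,430 + 11,200+1,360 + 4,540 = 97,430 kg.
Stage 1: m₀ = 97,430 kg, m_f = 97,430 − 71,900 = 25,530 kg; Δv = 319×9.81×ln(3.816) = 3129.4×1.3393 ≈ 4191 m/s.
Stage 2: m₀ = 17,100 kg, m_f = 17,100 − 11,200 = 5,900 kg; Δv = 294×9.81×ln(2.898) = 2884.1×1.0641 ≈ 3069 m/s.
Total Δv = 4191 + 3069 = 7260 m/s.

Δv ≈ 7260 m/s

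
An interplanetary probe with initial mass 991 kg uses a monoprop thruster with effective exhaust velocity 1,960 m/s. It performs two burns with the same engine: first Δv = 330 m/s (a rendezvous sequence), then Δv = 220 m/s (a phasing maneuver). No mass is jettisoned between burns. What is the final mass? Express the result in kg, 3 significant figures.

After the first burn: m = 991 × exp(−330/1960.0) = 991 × 0.84504 = 837.435 kg.
After the second burn: m = 837.435 × exp(−220/1960.0) = 837.435 × 0.89383 = 748.525 kg.

final mass ≈ 749 kg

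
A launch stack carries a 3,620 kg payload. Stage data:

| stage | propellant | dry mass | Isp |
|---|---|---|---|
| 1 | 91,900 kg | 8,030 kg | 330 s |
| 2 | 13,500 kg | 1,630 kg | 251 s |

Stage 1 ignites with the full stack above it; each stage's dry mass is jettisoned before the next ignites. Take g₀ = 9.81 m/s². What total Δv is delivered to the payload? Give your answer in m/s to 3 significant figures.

Δv ≈ 7950 m/s

Ignition mass of stage 1 = 91,900+8,030 + 13,500+1,630 + 3,620 = 118,680 kg.
Stage 1: m₀ = 118,680 kg, m_f = 118,680 − 91,900 = 26,780 kg; Δv = 330×9.81×ln(4.432) = 3237.3×1.4888 ≈ 4820 m/s.
Stage 2: m₀ = 18,750 kg, m_f = 18,750 − 13,500 = 5,250 kg; Δv = 251×9.81×ln(3.571) = 2462.3×1.2730 ≈ 3134 m/s.
Total Δv = 4820 + 3134 = 7954 m/s.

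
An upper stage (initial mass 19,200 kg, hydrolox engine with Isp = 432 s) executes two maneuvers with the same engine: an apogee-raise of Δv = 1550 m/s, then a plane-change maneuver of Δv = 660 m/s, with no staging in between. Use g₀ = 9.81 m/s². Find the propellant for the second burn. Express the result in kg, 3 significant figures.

propellant for the second burn ≈ 1920 kg

v_e = Isp · g₀ = 432 × 9.81 = 4237.9 m/s.
After the first burn: m = 19200 × exp(−1550/4237.9) = 19200 × 0.69368 = 13,318.7 kg.
After the second burn: m = 13,318.7 × exp(−660/4237.9) = 13,318.7 × 0.85578 = 11,397.9 kg.
Second-burn propellant = 13,318.7 − 11,397.9 = 1,920.8 kg.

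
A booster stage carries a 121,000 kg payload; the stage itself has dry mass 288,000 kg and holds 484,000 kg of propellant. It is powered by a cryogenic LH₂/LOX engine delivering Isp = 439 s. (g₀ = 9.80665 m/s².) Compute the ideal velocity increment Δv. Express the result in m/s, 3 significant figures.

Δv ≈ 3360 m/s

v_e = Isp · g₀ = 439 × 9.80665 = 4305.1 m/s.
m₀ = payload + dry + propellant = 121,000 + 288,000 + 484,000 = 893,000 kg.
m_f = payload + dry = 121,000 + 288,000 = 409,000 kg.
Δv = v_e · ln(m₀/m_f) = 4305.1 × ln(2.183) = 4305.1 × 0.7809 ≈ 3361.7 m/s.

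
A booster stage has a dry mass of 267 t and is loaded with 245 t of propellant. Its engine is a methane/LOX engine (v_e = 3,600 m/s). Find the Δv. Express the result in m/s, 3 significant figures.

m₀ = m_dry + m_prop = 267 + 245 = 512 t.
Δv = v_e · ln(m₀/m_f) = 3600.0 × ln(1.918) = 3600.0 × 0.6511 ≈ 2343.9 m/s.

Δv ≈ 2340 m/s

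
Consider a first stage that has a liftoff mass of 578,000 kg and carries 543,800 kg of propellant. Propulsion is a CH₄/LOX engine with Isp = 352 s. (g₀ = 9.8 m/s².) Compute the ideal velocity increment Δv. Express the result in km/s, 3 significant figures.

v_e = Isp · g₀ = 352 × 9.8 = 3449.6 m/s.
m_f = m₀ − m_prop = 578,000 − 543,800 = 34,200 kg.
Δv = v_e · ln(m₀/m_f) = 3449.6 × ln(16.9) = 3449.6 × 2.8273 ≈ 9753.2 m/s.

Δv ≈ 9.75 km/s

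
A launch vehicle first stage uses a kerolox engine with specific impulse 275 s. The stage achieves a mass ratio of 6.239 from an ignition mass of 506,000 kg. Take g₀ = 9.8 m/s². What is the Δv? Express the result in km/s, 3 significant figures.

v_e = Isp · g₀ = 275 × 9.8 = 2695.0 m/s.
Δv = v_e · ln(6.239) = 2695.0 × 1.8308 ≈ 4934.1 m/s.

Δv ≈ 4.93 km/s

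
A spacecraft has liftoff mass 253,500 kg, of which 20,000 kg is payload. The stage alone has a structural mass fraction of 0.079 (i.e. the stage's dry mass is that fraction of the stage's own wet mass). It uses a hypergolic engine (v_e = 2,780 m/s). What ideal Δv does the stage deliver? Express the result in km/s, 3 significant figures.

Stage wet mass = m₀ − payload = 253,500 − 20,000 = 233,500 kg.
Stage dry mass = ε × stage wet mass = 0.079 × 233,500 = 18,446.5 kg.
Burnout mass m_f = stage dry + payload = 18,446.5 + 20,000 = 38,446.5 kg.
Δv = v_e · ln(253,500/38,446.5) = 2780.0 × ln(6.594) = 2780.0 × 1.8861 ≈ 5243 m/s.

Δv ≈ 5.24 km/s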